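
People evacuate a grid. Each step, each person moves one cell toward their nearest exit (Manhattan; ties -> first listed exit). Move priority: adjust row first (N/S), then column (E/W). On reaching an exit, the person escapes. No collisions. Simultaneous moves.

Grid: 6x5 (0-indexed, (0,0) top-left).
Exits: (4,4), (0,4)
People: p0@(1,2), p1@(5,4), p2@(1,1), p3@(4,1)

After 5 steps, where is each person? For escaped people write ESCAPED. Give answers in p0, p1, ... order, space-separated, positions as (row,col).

Step 1: p0:(1,2)->(0,2) | p1:(5,4)->(4,4)->EXIT | p2:(1,1)->(0,1) | p3:(4,1)->(4,2)
Step 2: p0:(0,2)->(0,3) | p1:escaped | p2:(0,1)->(0,2) | p3:(4,2)->(4,3)
Step 3: p0:(0,3)->(0,4)->EXIT | p1:escaped | p2:(0,2)->(0,3) | p3:(4,3)->(4,4)->EXIT
Step 4: p0:escaped | p1:escaped | p2:(0,3)->(0,4)->EXIT | p3:escaped

ESCAPED ESCAPED ESCAPED ESCAPED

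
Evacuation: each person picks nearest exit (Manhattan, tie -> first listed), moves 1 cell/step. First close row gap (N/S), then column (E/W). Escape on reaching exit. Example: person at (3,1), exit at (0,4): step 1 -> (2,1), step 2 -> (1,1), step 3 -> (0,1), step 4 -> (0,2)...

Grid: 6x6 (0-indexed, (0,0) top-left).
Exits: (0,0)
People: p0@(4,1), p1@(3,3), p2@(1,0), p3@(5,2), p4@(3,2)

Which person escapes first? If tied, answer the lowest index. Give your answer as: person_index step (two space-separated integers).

Answer: 2 1

Derivation:
Step 1: p0:(4,1)->(3,1) | p1:(3,3)->(2,3) | p2:(1,0)->(0,0)->EXIT | p3:(5,2)->(4,2) | p4:(3,2)->(2,2)
Step 2: p0:(3,1)->(2,1) | p1:(2,3)->(1,3) | p2:escaped | p3:(4,2)->(3,2) | p4:(2,2)->(1,2)
Step 3: p0:(2,1)->(1,1) | p1:(1,3)->(0,3) | p2:escaped | p3:(3,2)->(2,2) | p4:(1,2)->(0,2)
Step 4: p0:(1,1)->(0,1) | p1:(0,3)->(0,2) | p2:escaped | p3:(2,2)->(1,2) | p4:(0,2)->(0,1)
Step 5: p0:(0,1)->(0,0)->EXIT | p1:(0,2)->(0,1) | p2:escaped | p3:(1,2)->(0,2) | p4:(0,1)->(0,0)->EXIT
Step 6: p0:escaped | p1:(0,1)->(0,0)->EXIT | p2:escaped | p3:(0,2)->(0,1) | p4:escaped
Step 7: p0:escaped | p1:escaped | p2:escaped | p3:(0,1)->(0,0)->EXIT | p4:escaped
Exit steps: [5, 6, 1, 7, 5]
First to escape: p2 at step 1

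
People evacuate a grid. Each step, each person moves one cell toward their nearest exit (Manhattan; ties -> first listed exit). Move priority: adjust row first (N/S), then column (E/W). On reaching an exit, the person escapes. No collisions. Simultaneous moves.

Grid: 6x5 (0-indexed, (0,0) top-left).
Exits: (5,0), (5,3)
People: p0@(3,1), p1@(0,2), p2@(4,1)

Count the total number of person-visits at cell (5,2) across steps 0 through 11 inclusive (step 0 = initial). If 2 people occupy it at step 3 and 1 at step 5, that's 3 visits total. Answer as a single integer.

Step 0: p0@(3,1) p1@(0,2) p2@(4,1) -> at (5,2): 0 [-], cum=0
Step 1: p0@(4,1) p1@(1,2) p2@(5,1) -> at (5,2): 0 [-], cum=0
Step 2: p0@(5,1) p1@(2,2) p2@ESC -> at (5,2): 0 [-], cum=0
Step 3: p0@ESC p1@(3,2) p2@ESC -> at (5,2): 0 [-], cum=0
Step 4: p0@ESC p1@(4,2) p2@ESC -> at (5,2): 0 [-], cum=0
Step 5: p0@ESC p1@(5,2) p2@ESC -> at (5,2): 1 [p1], cum=1
Step 6: p0@ESC p1@ESC p2@ESC -> at (5,2): 0 [-], cum=1
Total visits = 1

Answer: 1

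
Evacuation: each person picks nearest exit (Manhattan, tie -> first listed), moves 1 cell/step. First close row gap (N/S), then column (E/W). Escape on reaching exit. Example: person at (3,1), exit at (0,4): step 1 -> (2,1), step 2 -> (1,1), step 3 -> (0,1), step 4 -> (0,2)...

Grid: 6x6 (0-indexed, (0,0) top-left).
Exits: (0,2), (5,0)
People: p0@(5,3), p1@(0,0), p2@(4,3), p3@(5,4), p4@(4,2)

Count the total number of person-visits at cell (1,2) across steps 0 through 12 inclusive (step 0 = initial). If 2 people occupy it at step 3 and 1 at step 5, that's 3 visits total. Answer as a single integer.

Answer: 0

Derivation:
Step 0: p0@(5,3) p1@(0,0) p2@(4,3) p3@(5,4) p4@(4,2) -> at (1,2): 0 [-], cum=0
Step 1: p0@(5,2) p1@(0,1) p2@(5,3) p3@(5,3) p4@(5,2) -> at (1,2): 0 [-], cum=0
Step 2: p0@(5,1) p1@ESC p2@(5,2) p3@(5,2) p4@(5,1) -> at (1,2): 0 [-], cum=0
Step 3: p0@ESC p1@ESC p2@(5,1) p3@(5,1) p4@ESC -> at (1,2): 0 [-], cum=0
Step 4: p0@ESC p1@ESC p2@ESC p3@ESC p4@ESC -> at (1,2): 0 [-], cum=0
Total visits = 0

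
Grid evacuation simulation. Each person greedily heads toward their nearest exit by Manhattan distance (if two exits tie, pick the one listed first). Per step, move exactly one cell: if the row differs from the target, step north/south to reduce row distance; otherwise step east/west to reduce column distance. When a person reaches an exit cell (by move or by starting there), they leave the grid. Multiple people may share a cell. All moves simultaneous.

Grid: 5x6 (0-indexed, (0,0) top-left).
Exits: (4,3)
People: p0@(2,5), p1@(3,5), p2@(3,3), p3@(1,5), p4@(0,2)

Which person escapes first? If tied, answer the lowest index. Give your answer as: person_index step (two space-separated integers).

Step 1: p0:(2,5)->(3,5) | p1:(3,5)->(4,5) | p2:(3,3)->(4,3)->EXIT | p3:(1,5)->(2,5) | p4:(0,2)->(1,2)
Step 2: p0:(3,5)->(4,5) | p1:(4,5)->(4,4) | p2:escaped | p3:(2,5)->(3,5) | p4:(1,2)->(2,2)
Step 3: p0:(4,5)->(4,4) | p1:(4,4)->(4,3)->EXIT | p2:escaped | p3:(3,5)->(4,5) | p4:(2,2)->(3,2)
Step 4: p0:(4,4)->(4,3)->EXIT | p1:escaped | p2:escaped | p3:(4,5)->(4,4) | p4:(3,2)->(4,2)
Step 5: p0:escaped | p1:escaped | p2:escaped | p3:(4,4)->(4,3)->EXIT | p4:(4,2)->(4,3)->EXIT
Exit steps: [4, 3, 1, 5, 5]
First to escape: p2 at step 1

Answer: 2 1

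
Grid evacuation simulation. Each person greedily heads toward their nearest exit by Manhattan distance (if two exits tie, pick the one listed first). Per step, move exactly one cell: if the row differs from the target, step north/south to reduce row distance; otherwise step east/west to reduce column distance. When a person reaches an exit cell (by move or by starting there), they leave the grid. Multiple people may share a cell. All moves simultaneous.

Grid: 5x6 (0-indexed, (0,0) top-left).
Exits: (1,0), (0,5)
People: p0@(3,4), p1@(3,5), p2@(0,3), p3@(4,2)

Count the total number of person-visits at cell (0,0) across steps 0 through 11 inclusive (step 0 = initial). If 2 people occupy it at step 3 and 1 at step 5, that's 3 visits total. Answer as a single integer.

Answer: 0

Derivation:
Step 0: p0@(3,4) p1@(3,5) p2@(0,3) p3@(4,2) -> at (0,0): 0 [-], cum=0
Step 1: p0@(2,4) p1@(2,5) p2@(0,4) p3@(3,2) -> at (0,0): 0 [-], cum=0
Step 2: p0@(1,4) p1@(1,5) p2@ESC p3@(2,2) -> at (0,0): 0 [-], cum=0
Step 3: p0@(0,4) p1@ESC p2@ESC p3@(1,2) -> at (0,0): 0 [-], cum=0
Step 4: p0@ESC p1@ESC p2@ESC p3@(1,1) -> at (0,0): 0 [-], cum=0
Step 5: p0@ESC p1@ESC p2@ESC p3@ESC -> at (0,0): 0 [-], cum=0
Total visits = 0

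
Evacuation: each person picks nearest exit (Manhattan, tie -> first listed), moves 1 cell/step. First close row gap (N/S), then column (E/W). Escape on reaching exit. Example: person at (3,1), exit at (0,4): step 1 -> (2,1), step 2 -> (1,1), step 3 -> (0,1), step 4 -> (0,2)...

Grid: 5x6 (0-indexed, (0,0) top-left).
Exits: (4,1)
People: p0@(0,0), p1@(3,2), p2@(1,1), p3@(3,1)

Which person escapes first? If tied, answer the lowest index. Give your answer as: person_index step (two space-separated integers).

Answer: 3 1

Derivation:
Step 1: p0:(0,0)->(1,0) | p1:(3,2)->(4,2) | p2:(1,1)->(2,1) | p3:(3,1)->(4,1)->EXIT
Step 2: p0:(1,0)->(2,0) | p1:(4,2)->(4,1)->EXIT | p2:(2,1)->(3,1) | p3:escaped
Step 3: p0:(2,0)->(3,0) | p1:escaped | p2:(3,1)->(4,1)->EXIT | p3:escaped
Step 4: p0:(3,0)->(4,0) | p1:escaped | p2:escaped | p3:escaped
Step 5: p0:(4,0)->(4,1)->EXIT | p1:escaped | p2:escaped | p3:escaped
Exit steps: [5, 2, 3, 1]
First to escape: p3 at step 1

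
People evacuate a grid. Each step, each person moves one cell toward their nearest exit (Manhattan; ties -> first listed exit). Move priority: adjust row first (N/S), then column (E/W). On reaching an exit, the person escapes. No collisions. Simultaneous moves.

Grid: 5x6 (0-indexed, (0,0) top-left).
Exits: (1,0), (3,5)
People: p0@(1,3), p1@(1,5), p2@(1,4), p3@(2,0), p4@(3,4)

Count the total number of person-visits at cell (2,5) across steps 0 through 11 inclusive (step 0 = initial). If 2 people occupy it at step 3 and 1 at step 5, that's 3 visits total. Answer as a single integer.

Step 0: p0@(1,3) p1@(1,5) p2@(1,4) p3@(2,0) p4@(3,4) -> at (2,5): 0 [-], cum=0
Step 1: p0@(1,2) p1@(2,5) p2@(2,4) p3@ESC p4@ESC -> at (2,5): 1 [p1], cum=1
Step 2: p0@(1,1) p1@ESC p2@(3,4) p3@ESC p4@ESC -> at (2,5): 0 [-], cum=1
Step 3: p0@ESC p1@ESC p2@ESC p3@ESC p4@ESC -> at (2,5): 0 [-], cum=1
Total visits = 1

Answer: 1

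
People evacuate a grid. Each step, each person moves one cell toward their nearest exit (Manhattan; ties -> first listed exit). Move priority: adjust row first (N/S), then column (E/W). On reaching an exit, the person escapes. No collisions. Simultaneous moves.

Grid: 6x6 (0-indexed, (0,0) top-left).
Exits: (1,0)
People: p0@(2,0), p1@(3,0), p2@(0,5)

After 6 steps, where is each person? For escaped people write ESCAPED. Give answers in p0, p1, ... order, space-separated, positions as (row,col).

Step 1: p0:(2,0)->(1,0)->EXIT | p1:(3,0)->(2,0) | p2:(0,5)->(1,5)
Step 2: p0:escaped | p1:(2,0)->(1,0)->EXIT | p2:(1,5)->(1,4)
Step 3: p0:escaped | p1:escaped | p2:(1,4)->(1,3)
Step 4: p0:escaped | p1:escaped | p2:(1,3)->(1,2)
Step 5: p0:escaped | p1:escaped | p2:(1,2)->(1,1)
Step 6: p0:escaped | p1:escaped | p2:(1,1)->(1,0)->EXIT

ESCAPED ESCAPED ESCAPED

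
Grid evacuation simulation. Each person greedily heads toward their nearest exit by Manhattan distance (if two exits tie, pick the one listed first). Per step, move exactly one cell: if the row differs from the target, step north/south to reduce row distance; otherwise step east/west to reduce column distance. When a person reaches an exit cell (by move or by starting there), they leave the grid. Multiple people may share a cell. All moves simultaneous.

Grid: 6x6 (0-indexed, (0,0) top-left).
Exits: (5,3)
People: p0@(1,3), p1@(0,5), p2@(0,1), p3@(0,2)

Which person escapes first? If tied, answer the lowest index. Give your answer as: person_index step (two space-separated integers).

Answer: 0 4

Derivation:
Step 1: p0:(1,3)->(2,3) | p1:(0,5)->(1,5) | p2:(0,1)->(1,1) | p3:(0,2)->(1,2)
Step 2: p0:(2,3)->(3,3) | p1:(1,5)->(2,5) | p2:(1,1)->(2,1) | p3:(1,2)->(2,2)
Step 3: p0:(3,3)->(4,3) | p1:(2,5)->(3,5) | p2:(2,1)->(3,1) | p3:(2,2)->(3,2)
Step 4: p0:(4,3)->(5,3)->EXIT | p1:(3,5)->(4,5) | p2:(3,1)->(4,1) | p3:(3,2)->(4,2)
Step 5: p0:escaped | p1:(4,5)->(5,5) | p2:(4,1)->(5,1) | p3:(4,2)->(5,2)
Step 6: p0:escaped | p1:(5,5)->(5,4) | p2:(5,1)->(5,2) | p3:(5,2)->(5,3)->EXIT
Step 7: p0:escaped | p1:(5,4)->(5,3)->EXIT | p2:(5,2)->(5,3)->EXIT | p3:escaped
Exit steps: [4, 7, 7, 6]
First to escape: p0 at step 4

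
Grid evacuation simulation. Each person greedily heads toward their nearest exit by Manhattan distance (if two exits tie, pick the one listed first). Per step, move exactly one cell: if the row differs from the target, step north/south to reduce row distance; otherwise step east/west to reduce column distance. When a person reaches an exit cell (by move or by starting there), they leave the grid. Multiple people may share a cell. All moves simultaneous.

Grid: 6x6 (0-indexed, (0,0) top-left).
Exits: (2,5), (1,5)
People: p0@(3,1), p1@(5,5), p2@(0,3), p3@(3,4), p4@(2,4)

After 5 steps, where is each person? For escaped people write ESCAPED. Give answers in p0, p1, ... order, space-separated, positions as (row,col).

Step 1: p0:(3,1)->(2,1) | p1:(5,5)->(4,5) | p2:(0,3)->(1,3) | p3:(3,4)->(2,4) | p4:(2,4)->(2,5)->EXIT
Step 2: p0:(2,1)->(2,2) | p1:(4,5)->(3,5) | p2:(1,3)->(1,4) | p3:(2,4)->(2,5)->EXIT | p4:escaped
Step 3: p0:(2,2)->(2,3) | p1:(3,5)->(2,5)->EXIT | p2:(1,4)->(1,5)->EXIT | p3:escaped | p4:escaped
Step 4: p0:(2,3)->(2,4) | p1:escaped | p2:escaped | p3:escaped | p4:escaped
Step 5: p0:(2,4)->(2,5)->EXIT | p1:escaped | p2:escaped | p3:escaped | p4:escaped

ESCAPED ESCAPED ESCAPED ESCAPED ESCAPED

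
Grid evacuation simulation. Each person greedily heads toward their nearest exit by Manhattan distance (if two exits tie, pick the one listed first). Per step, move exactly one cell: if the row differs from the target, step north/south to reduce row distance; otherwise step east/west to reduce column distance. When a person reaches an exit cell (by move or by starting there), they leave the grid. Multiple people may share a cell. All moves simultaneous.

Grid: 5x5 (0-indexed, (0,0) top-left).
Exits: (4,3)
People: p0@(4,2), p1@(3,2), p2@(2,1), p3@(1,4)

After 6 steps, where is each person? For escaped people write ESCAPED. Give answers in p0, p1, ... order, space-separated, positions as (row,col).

Step 1: p0:(4,2)->(4,3)->EXIT | p1:(3,2)->(4,2) | p2:(2,1)->(3,1) | p3:(1,4)->(2,4)
Step 2: p0:escaped | p1:(4,2)->(4,3)->EXIT | p2:(3,1)->(4,1) | p3:(2,4)->(3,4)
Step 3: p0:escaped | p1:escaped | p2:(4,1)->(4,2) | p3:(3,4)->(4,4)
Step 4: p0:escaped | p1:escaped | p2:(4,2)->(4,3)->EXIT | p3:(4,4)->(4,3)->EXIT

ESCAPED ESCAPED ESCAPED ESCAPED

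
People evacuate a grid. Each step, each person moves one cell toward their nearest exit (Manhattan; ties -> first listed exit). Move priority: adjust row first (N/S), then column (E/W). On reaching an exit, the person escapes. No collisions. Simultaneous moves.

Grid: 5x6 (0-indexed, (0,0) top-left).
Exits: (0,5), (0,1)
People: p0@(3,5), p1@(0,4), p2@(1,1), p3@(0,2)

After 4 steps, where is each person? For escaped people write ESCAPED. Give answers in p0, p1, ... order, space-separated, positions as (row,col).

Step 1: p0:(3,5)->(2,5) | p1:(0,4)->(0,5)->EXIT | p2:(1,1)->(0,1)->EXIT | p3:(0,2)->(0,1)->EXIT
Step 2: p0:(2,5)->(1,5) | p1:escaped | p2:escaped | p3:escaped
Step 3: p0:(1,5)->(0,5)->EXIT | p1:escaped | p2:escaped | p3:escaped

ESCAPED ESCAPED ESCAPED ESCAPED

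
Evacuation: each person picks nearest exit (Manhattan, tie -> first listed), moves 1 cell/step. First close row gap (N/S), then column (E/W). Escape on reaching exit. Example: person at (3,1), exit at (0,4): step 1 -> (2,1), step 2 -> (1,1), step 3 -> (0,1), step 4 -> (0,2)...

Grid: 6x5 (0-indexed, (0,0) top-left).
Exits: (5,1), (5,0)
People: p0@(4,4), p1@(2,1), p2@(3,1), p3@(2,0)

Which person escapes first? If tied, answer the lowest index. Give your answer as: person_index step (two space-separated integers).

Answer: 2 2

Derivation:
Step 1: p0:(4,4)->(5,4) | p1:(2,1)->(3,1) | p2:(3,1)->(4,1) | p3:(2,0)->(3,0)
Step 2: p0:(5,4)->(5,3) | p1:(3,1)->(4,1) | p2:(4,1)->(5,1)->EXIT | p3:(3,0)->(4,0)
Step 3: p0:(5,3)->(5,2) | p1:(4,1)->(5,1)->EXIT | p2:escaped | p3:(4,0)->(5,0)->EXIT
Step 4: p0:(5,2)->(5,1)->EXIT | p1:escaped | p2:escaped | p3:escaped
Exit steps: [4, 3, 2, 3]
First to escape: p2 at step 2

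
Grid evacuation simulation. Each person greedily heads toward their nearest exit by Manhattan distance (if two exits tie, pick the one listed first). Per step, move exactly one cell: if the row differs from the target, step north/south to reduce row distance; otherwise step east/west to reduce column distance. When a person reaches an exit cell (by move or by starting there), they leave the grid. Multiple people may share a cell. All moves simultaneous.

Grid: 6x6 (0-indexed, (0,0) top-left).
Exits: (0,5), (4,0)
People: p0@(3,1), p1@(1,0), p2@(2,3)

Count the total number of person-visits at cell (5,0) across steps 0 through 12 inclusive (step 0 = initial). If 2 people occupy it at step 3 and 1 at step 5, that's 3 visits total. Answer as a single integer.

Answer: 0

Derivation:
Step 0: p0@(3,1) p1@(1,0) p2@(2,3) -> at (5,0): 0 [-], cum=0
Step 1: p0@(4,1) p1@(2,0) p2@(1,3) -> at (5,0): 0 [-], cum=0
Step 2: p0@ESC p1@(3,0) p2@(0,3) -> at (5,0): 0 [-], cum=0
Step 3: p0@ESC p1@ESC p2@(0,4) -> at (5,0): 0 [-], cum=0
Step 4: p0@ESC p1@ESC p2@ESC -> at (5,0): 0 [-], cum=0
Total visits = 0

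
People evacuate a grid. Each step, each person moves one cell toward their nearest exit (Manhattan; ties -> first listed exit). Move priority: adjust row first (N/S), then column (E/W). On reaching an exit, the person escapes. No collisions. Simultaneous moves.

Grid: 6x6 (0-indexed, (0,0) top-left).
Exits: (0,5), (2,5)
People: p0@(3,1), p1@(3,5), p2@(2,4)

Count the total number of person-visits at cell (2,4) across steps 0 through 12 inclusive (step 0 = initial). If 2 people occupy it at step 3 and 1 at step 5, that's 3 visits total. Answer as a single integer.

Step 0: p0@(3,1) p1@(3,5) p2@(2,4) -> at (2,4): 1 [p2], cum=1
Step 1: p0@(2,1) p1@ESC p2@ESC -> at (2,4): 0 [-], cum=1
Step 2: p0@(2,2) p1@ESC p2@ESC -> at (2,4): 0 [-], cum=1
Step 3: p0@(2,3) p1@ESC p2@ESC -> at (2,4): 0 [-], cum=1
Step 4: p0@(2,4) p1@ESC p2@ESC -> at (2,4): 1 [p0], cum=2
Step 5: p0@ESC p1@ESC p2@ESC -> at (2,4): 0 [-], cum=2
Total visits = 2

Answer: 2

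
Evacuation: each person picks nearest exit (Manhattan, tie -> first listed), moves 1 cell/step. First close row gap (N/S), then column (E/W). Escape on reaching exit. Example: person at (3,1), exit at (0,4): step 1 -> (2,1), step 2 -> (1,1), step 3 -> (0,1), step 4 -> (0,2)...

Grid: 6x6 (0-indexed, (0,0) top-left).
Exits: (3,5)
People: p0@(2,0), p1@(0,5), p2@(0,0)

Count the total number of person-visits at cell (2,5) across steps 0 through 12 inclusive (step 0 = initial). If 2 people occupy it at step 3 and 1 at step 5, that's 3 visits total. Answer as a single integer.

Answer: 1

Derivation:
Step 0: p0@(2,0) p1@(0,5) p2@(0,0) -> at (2,5): 0 [-], cum=0
Step 1: p0@(3,0) p1@(1,5) p2@(1,0) -> at (2,5): 0 [-], cum=0
Step 2: p0@(3,1) p1@(2,5) p2@(2,0) -> at (2,5): 1 [p1], cum=1
Step 3: p0@(3,2) p1@ESC p2@(3,0) -> at (2,5): 0 [-], cum=1
Step 4: p0@(3,3) p1@ESC p2@(3,1) -> at (2,5): 0 [-], cum=1
Step 5: p0@(3,4) p1@ESC p2@(3,2) -> at (2,5): 0 [-], cum=1
Step 6: p0@ESC p1@ESC p2@(3,3) -> at (2,5): 0 [-], cum=1
Step 7: p0@ESC p1@ESC p2@(3,4) -> at (2,5): 0 [-], cum=1
Step 8: p0@ESC p1@ESC p2@ESC -> at (2,5): 0 [-], cum=1
Total visits = 1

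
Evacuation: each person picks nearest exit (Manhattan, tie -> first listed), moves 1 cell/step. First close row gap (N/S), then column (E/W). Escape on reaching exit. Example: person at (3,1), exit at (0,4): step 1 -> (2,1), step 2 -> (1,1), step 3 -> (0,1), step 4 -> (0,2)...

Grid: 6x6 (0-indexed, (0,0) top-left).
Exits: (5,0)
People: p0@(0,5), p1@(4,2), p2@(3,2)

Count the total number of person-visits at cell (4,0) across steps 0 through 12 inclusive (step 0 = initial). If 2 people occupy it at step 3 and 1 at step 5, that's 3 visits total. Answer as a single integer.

Step 0: p0@(0,5) p1@(4,2) p2@(3,2) -> at (4,0): 0 [-], cum=0
Step 1: p0@(1,5) p1@(5,2) p2@(4,2) -> at (4,0): 0 [-], cum=0
Step 2: p0@(2,5) p1@(5,1) p2@(5,2) -> at (4,0): 0 [-], cum=0
Step 3: p0@(3,5) p1@ESC p2@(5,1) -> at (4,0): 0 [-], cum=0
Step 4: p0@(4,5) p1@ESC p2@ESC -> at (4,0): 0 [-], cum=0
Step 5: p0@(5,5) p1@ESC p2@ESC -> at (4,0): 0 [-], cum=0
Step 6: p0@(5,4) p1@ESC p2@ESC -> at (4,0): 0 [-], cum=0
Step 7: p0@(5,3) p1@ESC p2@ESC -> at (4,0): 0 [-], cum=0
Step 8: p0@(5,2) p1@ESC p2@ESC -> at (4,0): 0 [-], cum=0
Step 9: p0@(5,1) p1@ESC p2@ESC -> at (4,0): 0 [-], cum=0
Step 10: p0@ESC p1@ESC p2@ESC -> at (4,0): 0 [-], cum=0
Total visits = 0

Answer: 0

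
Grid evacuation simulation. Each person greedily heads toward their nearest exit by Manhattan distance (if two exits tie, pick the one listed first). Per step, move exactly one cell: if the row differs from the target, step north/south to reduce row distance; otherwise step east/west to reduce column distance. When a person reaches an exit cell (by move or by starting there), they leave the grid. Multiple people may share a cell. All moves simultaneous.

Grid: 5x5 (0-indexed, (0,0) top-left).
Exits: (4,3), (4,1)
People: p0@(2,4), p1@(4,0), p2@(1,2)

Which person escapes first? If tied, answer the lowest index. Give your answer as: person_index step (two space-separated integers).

Answer: 1 1

Derivation:
Step 1: p0:(2,4)->(3,4) | p1:(4,0)->(4,1)->EXIT | p2:(1,2)->(2,2)
Step 2: p0:(3,4)->(4,4) | p1:escaped | p2:(2,2)->(3,2)
Step 3: p0:(4,4)->(4,3)->EXIT | p1:escaped | p2:(3,2)->(4,2)
Step 4: p0:escaped | p1:escaped | p2:(4,2)->(4,3)->EXIT
Exit steps: [3, 1, 4]
First to escape: p1 at step 1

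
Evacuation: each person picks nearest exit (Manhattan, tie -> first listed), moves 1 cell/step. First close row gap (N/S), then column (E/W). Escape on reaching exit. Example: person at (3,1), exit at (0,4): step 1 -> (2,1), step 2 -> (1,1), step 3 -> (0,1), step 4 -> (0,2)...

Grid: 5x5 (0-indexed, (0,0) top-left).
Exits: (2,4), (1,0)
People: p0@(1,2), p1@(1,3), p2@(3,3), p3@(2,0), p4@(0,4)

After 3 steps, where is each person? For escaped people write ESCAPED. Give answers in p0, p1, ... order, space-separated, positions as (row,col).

Step 1: p0:(1,2)->(1,1) | p1:(1,3)->(2,3) | p2:(3,3)->(2,3) | p3:(2,0)->(1,0)->EXIT | p4:(0,4)->(1,4)
Step 2: p0:(1,1)->(1,0)->EXIT | p1:(2,3)->(2,4)->EXIT | p2:(2,3)->(2,4)->EXIT | p3:escaped | p4:(1,4)->(2,4)->EXIT

ESCAPED ESCAPED ESCAPED ESCAPED ESCAPED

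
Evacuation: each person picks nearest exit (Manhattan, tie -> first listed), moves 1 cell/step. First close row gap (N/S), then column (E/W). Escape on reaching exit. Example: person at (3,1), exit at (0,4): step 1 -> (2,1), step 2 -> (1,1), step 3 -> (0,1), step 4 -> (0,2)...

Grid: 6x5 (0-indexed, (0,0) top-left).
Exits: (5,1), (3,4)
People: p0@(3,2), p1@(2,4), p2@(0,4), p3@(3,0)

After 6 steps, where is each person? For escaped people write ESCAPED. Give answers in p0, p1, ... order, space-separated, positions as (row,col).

Step 1: p0:(3,2)->(3,3) | p1:(2,4)->(3,4)->EXIT | p2:(0,4)->(1,4) | p3:(3,0)->(4,0)
Step 2: p0:(3,3)->(3,4)->EXIT | p1:escaped | p2:(1,4)->(2,4) | p3:(4,0)->(5,0)
Step 3: p0:escaped | p1:escaped | p2:(2,4)->(3,4)->EXIT | p3:(5,0)->(5,1)->EXIT

ESCAPED ESCAPED ESCAPED ESCAPED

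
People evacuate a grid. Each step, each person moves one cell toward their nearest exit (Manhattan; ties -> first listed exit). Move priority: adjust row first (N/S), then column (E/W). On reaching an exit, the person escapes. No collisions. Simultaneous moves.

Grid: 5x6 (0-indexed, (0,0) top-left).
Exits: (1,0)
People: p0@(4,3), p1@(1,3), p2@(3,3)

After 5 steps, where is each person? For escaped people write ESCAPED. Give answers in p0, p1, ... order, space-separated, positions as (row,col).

Step 1: p0:(4,3)->(3,3) | p1:(1,3)->(1,2) | p2:(3,3)->(2,3)
Step 2: p0:(3,3)->(2,3) | p1:(1,2)->(1,1) | p2:(2,3)->(1,3)
Step 3: p0:(2,3)->(1,3) | p1:(1,1)->(1,0)->EXIT | p2:(1,3)->(1,2)
Step 4: p0:(1,3)->(1,2) | p1:escaped | p2:(1,2)->(1,1)
Step 5: p0:(1,2)->(1,1) | p1:escaped | p2:(1,1)->(1,0)->EXIT

(1,1) ESCAPED ESCAPED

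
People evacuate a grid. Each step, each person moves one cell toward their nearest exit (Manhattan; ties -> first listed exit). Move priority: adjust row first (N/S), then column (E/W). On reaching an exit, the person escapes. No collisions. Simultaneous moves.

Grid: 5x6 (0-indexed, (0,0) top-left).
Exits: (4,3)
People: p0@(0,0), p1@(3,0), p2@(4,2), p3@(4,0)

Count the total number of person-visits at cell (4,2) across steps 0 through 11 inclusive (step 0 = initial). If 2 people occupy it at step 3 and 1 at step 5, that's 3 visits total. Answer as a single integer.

Step 0: p0@(0,0) p1@(3,0) p2@(4,2) p3@(4,0) -> at (4,2): 1 [p2], cum=1
Step 1: p0@(1,0) p1@(4,0) p2@ESC p3@(4,1) -> at (4,2): 0 [-], cum=1
Step 2: p0@(2,0) p1@(4,1) p2@ESC p3@(4,2) -> at (4,2): 1 [p3], cum=2
Step 3: p0@(3,0) p1@(4,2) p2@ESC p3@ESC -> at (4,2): 1 [p1], cum=3
Step 4: p0@(4,0) p1@ESC p2@ESC p3@ESC -> at (4,2): 0 [-], cum=3
Step 5: p0@(4,1) p1@ESC p2@ESC p3@ESC -> at (4,2): 0 [-], cum=3
Step 6: p0@(4,2) p1@ESC p2@ESC p3@ESC -> at (4,2): 1 [p0], cum=4
Step 7: p0@ESC p1@ESC p2@ESC p3@ESC -> at (4,2): 0 [-], cum=4
Total visits = 4

Answer: 4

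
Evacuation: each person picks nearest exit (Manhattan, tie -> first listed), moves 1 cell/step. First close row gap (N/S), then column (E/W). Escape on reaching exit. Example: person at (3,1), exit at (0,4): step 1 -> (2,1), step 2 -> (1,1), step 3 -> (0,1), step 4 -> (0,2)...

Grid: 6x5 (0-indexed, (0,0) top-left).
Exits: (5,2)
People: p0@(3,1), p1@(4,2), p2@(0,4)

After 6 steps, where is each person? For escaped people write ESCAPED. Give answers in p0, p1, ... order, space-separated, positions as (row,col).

Step 1: p0:(3,1)->(4,1) | p1:(4,2)->(5,2)->EXIT | p2:(0,4)->(1,4)
Step 2: p0:(4,1)->(5,1) | p1:escaped | p2:(1,4)->(2,4)
Step 3: p0:(5,1)->(5,2)->EXIT | p1:escaped | p2:(2,4)->(3,4)
Step 4: p0:escaped | p1:escaped | p2:(3,4)->(4,4)
Step 5: p0:escaped | p1:escaped | p2:(4,4)->(5,4)
Step 6: p0:escaped | p1:escaped | p2:(5,4)->(5,3)

ESCAPED ESCAPED (5,3)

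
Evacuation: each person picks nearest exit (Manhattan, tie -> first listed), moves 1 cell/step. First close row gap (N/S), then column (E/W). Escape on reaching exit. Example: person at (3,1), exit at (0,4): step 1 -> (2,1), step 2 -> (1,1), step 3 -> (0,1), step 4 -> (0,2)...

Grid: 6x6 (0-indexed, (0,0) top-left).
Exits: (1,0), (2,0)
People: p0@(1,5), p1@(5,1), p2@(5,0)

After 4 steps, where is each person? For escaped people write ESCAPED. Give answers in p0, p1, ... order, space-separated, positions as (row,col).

Step 1: p0:(1,5)->(1,4) | p1:(5,1)->(4,1) | p2:(5,0)->(4,0)
Step 2: p0:(1,4)->(1,3) | p1:(4,1)->(3,1) | p2:(4,0)->(3,0)
Step 3: p0:(1,3)->(1,2) | p1:(3,1)->(2,1) | p2:(3,0)->(2,0)->EXIT
Step 4: p0:(1,2)->(1,1) | p1:(2,1)->(2,0)->EXIT | p2:escaped

(1,1) ESCAPED ESCAPED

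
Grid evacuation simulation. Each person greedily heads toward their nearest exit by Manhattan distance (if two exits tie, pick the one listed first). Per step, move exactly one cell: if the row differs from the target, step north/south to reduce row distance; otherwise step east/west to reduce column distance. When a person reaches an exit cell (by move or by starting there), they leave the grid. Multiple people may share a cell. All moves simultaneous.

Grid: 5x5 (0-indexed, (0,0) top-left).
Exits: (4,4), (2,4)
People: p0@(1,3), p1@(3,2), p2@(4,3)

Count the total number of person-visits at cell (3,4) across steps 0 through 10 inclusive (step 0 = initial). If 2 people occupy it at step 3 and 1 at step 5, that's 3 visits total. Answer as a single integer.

Answer: 0

Derivation:
Step 0: p0@(1,3) p1@(3,2) p2@(4,3) -> at (3,4): 0 [-], cum=0
Step 1: p0@(2,3) p1@(4,2) p2@ESC -> at (3,4): 0 [-], cum=0
Step 2: p0@ESC p1@(4,3) p2@ESC -> at (3,4): 0 [-], cum=0
Step 3: p0@ESC p1@ESC p2@ESC -> at (3,4): 0 [-], cum=0
Total visits = 0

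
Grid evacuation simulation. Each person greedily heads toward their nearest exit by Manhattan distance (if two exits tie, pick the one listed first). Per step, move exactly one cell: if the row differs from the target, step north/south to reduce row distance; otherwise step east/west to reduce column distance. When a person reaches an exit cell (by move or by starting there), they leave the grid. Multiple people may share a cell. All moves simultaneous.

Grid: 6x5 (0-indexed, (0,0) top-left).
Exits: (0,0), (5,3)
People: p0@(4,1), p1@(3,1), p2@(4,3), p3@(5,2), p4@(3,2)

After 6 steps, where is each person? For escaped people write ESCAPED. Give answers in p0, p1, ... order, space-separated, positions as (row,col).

Step 1: p0:(4,1)->(5,1) | p1:(3,1)->(2,1) | p2:(4,3)->(5,3)->EXIT | p3:(5,2)->(5,3)->EXIT | p4:(3,2)->(4,2)
Step 2: p0:(5,1)->(5,2) | p1:(2,1)->(1,1) | p2:escaped | p3:escaped | p4:(4,2)->(5,2)
Step 3: p0:(5,2)->(5,3)->EXIT | p1:(1,1)->(0,1) | p2:escaped | p3:escaped | p4:(5,2)->(5,3)->EXIT
Step 4: p0:escaped | p1:(0,1)->(0,0)->EXIT | p2:escaped | p3:escaped | p4:escaped

ESCAPED ESCAPED ESCAPED ESCAPED ESCAPED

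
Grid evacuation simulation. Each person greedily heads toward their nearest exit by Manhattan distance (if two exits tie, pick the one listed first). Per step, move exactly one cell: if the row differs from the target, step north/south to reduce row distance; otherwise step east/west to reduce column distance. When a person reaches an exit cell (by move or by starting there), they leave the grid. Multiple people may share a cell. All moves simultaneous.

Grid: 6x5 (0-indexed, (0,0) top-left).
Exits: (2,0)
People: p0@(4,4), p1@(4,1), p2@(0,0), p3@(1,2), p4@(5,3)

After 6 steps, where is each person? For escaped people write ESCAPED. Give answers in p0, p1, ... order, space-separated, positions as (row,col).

Step 1: p0:(4,4)->(3,4) | p1:(4,1)->(3,1) | p2:(0,0)->(1,0) | p3:(1,2)->(2,2) | p4:(5,3)->(4,3)
Step 2: p0:(3,4)->(2,4) | p1:(3,1)->(2,1) | p2:(1,0)->(2,0)->EXIT | p3:(2,2)->(2,1) | p4:(4,3)->(3,3)
Step 3: p0:(2,4)->(2,3) | p1:(2,1)->(2,0)->EXIT | p2:escaped | p3:(2,1)->(2,0)->EXIT | p4:(3,3)->(2,3)
Step 4: p0:(2,3)->(2,2) | p1:escaped | p2:escaped | p3:escaped | p4:(2,3)->(2,2)
Step 5: p0:(2,2)->(2,1) | p1:escaped | p2:escaped | p3:escaped | p4:(2,2)->(2,1)
Step 6: p0:(2,1)->(2,0)->EXIT | p1:escaped | p2:escaped | p3:escaped | p4:(2,1)->(2,0)->EXIT

ESCAPED ESCAPED ESCAPED ESCAPED ESCAPED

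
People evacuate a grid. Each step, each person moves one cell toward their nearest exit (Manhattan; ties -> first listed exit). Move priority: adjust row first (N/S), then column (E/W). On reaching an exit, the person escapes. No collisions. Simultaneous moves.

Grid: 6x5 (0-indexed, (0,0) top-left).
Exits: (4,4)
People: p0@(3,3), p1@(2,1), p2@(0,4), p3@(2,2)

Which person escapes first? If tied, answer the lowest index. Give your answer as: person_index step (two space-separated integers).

Step 1: p0:(3,3)->(4,3) | p1:(2,1)->(3,1) | p2:(0,4)->(1,4) | p3:(2,2)->(3,2)
Step 2: p0:(4,3)->(4,4)->EXIT | p1:(3,1)->(4,1) | p2:(1,4)->(2,4) | p3:(3,2)->(4,2)
Step 3: p0:escaped | p1:(4,1)->(4,2) | p2:(2,4)->(3,4) | p3:(4,2)->(4,3)
Step 4: p0:escaped | p1:(4,2)->(4,3) | p2:(3,4)->(4,4)->EXIT | p3:(4,3)->(4,4)->EXIT
Step 5: p0:escaped | p1:(4,3)->(4,4)->EXIT | p2:escaped | p3:escaped
Exit steps: [2, 5, 4, 4]
First to escape: p0 at step 2

Answer: 0 2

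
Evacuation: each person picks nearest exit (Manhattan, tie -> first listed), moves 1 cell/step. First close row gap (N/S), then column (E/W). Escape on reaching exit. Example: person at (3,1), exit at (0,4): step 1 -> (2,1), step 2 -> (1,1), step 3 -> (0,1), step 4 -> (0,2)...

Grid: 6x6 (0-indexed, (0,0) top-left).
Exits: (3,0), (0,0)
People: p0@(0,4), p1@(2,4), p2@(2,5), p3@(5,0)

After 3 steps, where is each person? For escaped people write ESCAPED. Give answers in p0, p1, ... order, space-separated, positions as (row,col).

Step 1: p0:(0,4)->(0,3) | p1:(2,4)->(3,4) | p2:(2,5)->(3,5) | p3:(5,0)->(4,0)
Step 2: p0:(0,3)->(0,2) | p1:(3,4)->(3,3) | p2:(3,5)->(3,4) | p3:(4,0)->(3,0)->EXIT
Step 3: p0:(0,2)->(0,1) | p1:(3,3)->(3,2) | p2:(3,4)->(3,3) | p3:escaped

(0,1) (3,2) (3,3) ESCAPED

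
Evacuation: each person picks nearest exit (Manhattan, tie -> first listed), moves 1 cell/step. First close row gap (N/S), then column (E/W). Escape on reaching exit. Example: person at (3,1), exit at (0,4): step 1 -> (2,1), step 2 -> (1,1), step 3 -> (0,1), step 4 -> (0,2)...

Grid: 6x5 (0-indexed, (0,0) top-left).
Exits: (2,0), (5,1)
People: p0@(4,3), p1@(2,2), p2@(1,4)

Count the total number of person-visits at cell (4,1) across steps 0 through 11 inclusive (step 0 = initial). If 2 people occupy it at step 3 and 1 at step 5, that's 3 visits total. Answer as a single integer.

Answer: 0

Derivation:
Step 0: p0@(4,3) p1@(2,2) p2@(1,4) -> at (4,1): 0 [-], cum=0
Step 1: p0@(5,3) p1@(2,1) p2@(2,4) -> at (4,1): 0 [-], cum=0
Step 2: p0@(5,2) p1@ESC p2@(2,3) -> at (4,1): 0 [-], cum=0
Step 3: p0@ESC p1@ESC p2@(2,2) -> at (4,1): 0 [-], cum=0
Step 4: p0@ESC p1@ESC p2@(2,1) -> at (4,1): 0 [-], cum=0
Step 5: p0@ESC p1@ESC p2@ESC -> at (4,1): 0 [-], cum=0
Total visits = 0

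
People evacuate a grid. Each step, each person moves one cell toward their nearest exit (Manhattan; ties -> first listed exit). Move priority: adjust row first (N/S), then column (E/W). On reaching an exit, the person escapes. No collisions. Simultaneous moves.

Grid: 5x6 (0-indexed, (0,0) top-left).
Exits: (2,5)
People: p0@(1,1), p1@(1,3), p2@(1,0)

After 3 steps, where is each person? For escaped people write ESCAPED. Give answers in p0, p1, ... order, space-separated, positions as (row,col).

Step 1: p0:(1,1)->(2,1) | p1:(1,3)->(2,3) | p2:(1,0)->(2,0)
Step 2: p0:(2,1)->(2,2) | p1:(2,3)->(2,4) | p2:(2,0)->(2,1)
Step 3: p0:(2,2)->(2,3) | p1:(2,4)->(2,5)->EXIT | p2:(2,1)->(2,2)

(2,3) ESCAPED (2,2)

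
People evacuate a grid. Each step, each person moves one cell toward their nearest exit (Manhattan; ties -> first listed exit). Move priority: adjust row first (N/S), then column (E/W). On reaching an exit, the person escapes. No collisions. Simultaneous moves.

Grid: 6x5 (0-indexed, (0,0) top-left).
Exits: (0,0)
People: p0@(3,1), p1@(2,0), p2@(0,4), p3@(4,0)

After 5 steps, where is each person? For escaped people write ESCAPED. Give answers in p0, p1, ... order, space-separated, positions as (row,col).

Step 1: p0:(3,1)->(2,1) | p1:(2,0)->(1,0) | p2:(0,4)->(0,3) | p3:(4,0)->(3,0)
Step 2: p0:(2,1)->(1,1) | p1:(1,0)->(0,0)->EXIT | p2:(0,3)->(0,2) | p3:(3,0)->(2,0)
Step 3: p0:(1,1)->(0,1) | p1:escaped | p2:(0,2)->(0,1) | p3:(2,0)->(1,0)
Step 4: p0:(0,1)->(0,0)->EXIT | p1:escaped | p2:(0,1)->(0,0)->EXIT | p3:(1,0)->(0,0)->EXIT

ESCAPED ESCAPED ESCAPED ESCAPED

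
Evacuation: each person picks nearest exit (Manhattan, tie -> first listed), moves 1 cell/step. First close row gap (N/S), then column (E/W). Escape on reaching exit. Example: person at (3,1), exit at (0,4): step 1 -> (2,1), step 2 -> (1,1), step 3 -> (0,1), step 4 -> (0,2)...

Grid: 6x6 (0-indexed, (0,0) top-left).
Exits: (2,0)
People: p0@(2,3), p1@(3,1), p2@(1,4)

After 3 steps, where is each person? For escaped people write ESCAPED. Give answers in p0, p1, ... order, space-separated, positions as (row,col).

Step 1: p0:(2,3)->(2,2) | p1:(3,1)->(2,1) | p2:(1,4)->(2,4)
Step 2: p0:(2,2)->(2,1) | p1:(2,1)->(2,0)->EXIT | p2:(2,4)->(2,3)
Step 3: p0:(2,1)->(2,0)->EXIT | p1:escaped | p2:(2,3)->(2,2)

ESCAPED ESCAPED (2,2)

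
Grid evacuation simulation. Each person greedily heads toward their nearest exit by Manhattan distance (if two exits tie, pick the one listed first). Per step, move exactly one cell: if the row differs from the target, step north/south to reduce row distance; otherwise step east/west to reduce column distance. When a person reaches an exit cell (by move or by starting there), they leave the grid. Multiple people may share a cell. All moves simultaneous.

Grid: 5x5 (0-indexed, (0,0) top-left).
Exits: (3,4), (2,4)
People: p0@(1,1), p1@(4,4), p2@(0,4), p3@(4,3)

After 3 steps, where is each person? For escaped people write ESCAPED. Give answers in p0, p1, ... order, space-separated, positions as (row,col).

Step 1: p0:(1,1)->(2,1) | p1:(4,4)->(3,4)->EXIT | p2:(0,4)->(1,4) | p3:(4,3)->(3,3)
Step 2: p0:(2,1)->(2,2) | p1:escaped | p2:(1,4)->(2,4)->EXIT | p3:(3,3)->(3,4)->EXIT
Step 3: p0:(2,2)->(2,3) | p1:escaped | p2:escaped | p3:escaped

(2,3) ESCAPED ESCAPED ESCAPED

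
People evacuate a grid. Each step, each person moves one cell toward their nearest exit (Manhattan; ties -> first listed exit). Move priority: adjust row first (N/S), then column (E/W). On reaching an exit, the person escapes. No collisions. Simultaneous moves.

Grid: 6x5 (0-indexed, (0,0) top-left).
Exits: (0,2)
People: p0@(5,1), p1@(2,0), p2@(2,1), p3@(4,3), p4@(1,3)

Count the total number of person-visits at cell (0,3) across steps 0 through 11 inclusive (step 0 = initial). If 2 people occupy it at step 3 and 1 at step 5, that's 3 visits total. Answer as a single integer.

Answer: 2

Derivation:
Step 0: p0@(5,1) p1@(2,0) p2@(2,1) p3@(4,3) p4@(1,3) -> at (0,3): 0 [-], cum=0
Step 1: p0@(4,1) p1@(1,0) p2@(1,1) p3@(3,3) p4@(0,3) -> at (0,3): 1 [p4], cum=1
Step 2: p0@(3,1) p1@(0,0) p2@(0,1) p3@(2,3) p4@ESC -> at (0,3): 0 [-], cum=1
Step 3: p0@(2,1) p1@(0,1) p2@ESC p3@(1,3) p4@ESC -> at (0,3): 0 [-], cum=1
Step 4: p0@(1,1) p1@ESC p2@ESC p3@(0,3) p4@ESC -> at (0,3): 1 [p3], cum=2
Step 5: p0@(0,1) p1@ESC p2@ESC p3@ESC p4@ESC -> at (0,3): 0 [-], cum=2
Step 6: p0@ESC p1@ESC p2@ESC p3@ESC p4@ESC -> at (0,3): 0 [-], cum=2
Total visits = 2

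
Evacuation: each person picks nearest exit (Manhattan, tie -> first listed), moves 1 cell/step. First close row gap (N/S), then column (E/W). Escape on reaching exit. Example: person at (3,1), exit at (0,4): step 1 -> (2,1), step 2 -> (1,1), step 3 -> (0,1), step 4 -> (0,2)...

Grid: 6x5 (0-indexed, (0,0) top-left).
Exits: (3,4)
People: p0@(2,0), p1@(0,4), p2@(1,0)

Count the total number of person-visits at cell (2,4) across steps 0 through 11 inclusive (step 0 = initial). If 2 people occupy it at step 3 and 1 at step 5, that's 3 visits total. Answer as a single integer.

Step 0: p0@(2,0) p1@(0,4) p2@(1,0) -> at (2,4): 0 [-], cum=0
Step 1: p0@(3,0) p1@(1,4) p2@(2,0) -> at (2,4): 0 [-], cum=0
Step 2: p0@(3,1) p1@(2,4) p2@(3,0) -> at (2,4): 1 [p1], cum=1
Step 3: p0@(3,2) p1@ESC p2@(3,1) -> at (2,4): 0 [-], cum=1
Step 4: p0@(3,3) p1@ESC p2@(3,2) -> at (2,4): 0 [-], cum=1
Step 5: p0@ESC p1@ESC p2@(3,3) -> at (2,4): 0 [-], cum=1
Step 6: p0@ESC p1@ESC p2@ESC -> at (2,4): 0 [-], cum=1
Total visits = 1

Answer: 1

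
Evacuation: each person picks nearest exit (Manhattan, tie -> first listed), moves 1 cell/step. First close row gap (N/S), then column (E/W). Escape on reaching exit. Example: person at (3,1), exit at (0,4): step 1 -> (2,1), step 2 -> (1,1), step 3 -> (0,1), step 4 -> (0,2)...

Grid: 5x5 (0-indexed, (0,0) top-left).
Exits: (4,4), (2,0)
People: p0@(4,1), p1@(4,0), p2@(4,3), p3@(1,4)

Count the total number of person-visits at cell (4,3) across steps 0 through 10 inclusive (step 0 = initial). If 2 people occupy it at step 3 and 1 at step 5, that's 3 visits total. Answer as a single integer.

Answer: 2

Derivation:
Step 0: p0@(4,1) p1@(4,0) p2@(4,3) p3@(1,4) -> at (4,3): 1 [p2], cum=1
Step 1: p0@(4,2) p1@(3,0) p2@ESC p3@(2,4) -> at (4,3): 0 [-], cum=1
Step 2: p0@(4,3) p1@ESC p2@ESC p3@(3,4) -> at (4,3): 1 [p0], cum=2
Step 3: p0@ESC p1@ESC p2@ESC p3@ESC -> at (4,3): 0 [-], cum=2
Total visits = 2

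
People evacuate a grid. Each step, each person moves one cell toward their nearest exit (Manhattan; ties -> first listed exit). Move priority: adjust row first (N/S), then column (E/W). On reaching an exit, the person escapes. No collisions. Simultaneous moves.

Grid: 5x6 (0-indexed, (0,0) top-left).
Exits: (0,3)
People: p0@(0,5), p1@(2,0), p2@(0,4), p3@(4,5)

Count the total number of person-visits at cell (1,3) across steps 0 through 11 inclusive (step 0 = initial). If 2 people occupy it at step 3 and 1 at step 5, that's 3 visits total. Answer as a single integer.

Answer: 0

Derivation:
Step 0: p0@(0,5) p1@(2,0) p2@(0,4) p3@(4,5) -> at (1,3): 0 [-], cum=0
Step 1: p0@(0,4) p1@(1,0) p2@ESC p3@(3,5) -> at (1,3): 0 [-], cum=0
Step 2: p0@ESC p1@(0,0) p2@ESC p3@(2,5) -> at (1,3): 0 [-], cum=0
Step 3: p0@ESC p1@(0,1) p2@ESC p3@(1,5) -> at (1,3): 0 [-], cum=0
Step 4: p0@ESC p1@(0,2) p2@ESC p3@(0,5) -> at (1,3): 0 [-], cum=0
Step 5: p0@ESC p1@ESC p2@ESC p3@(0,4) -> at (1,3): 0 [-], cum=0
Step 6: p0@ESC p1@ESC p2@ESC p3@ESC -> at (1,3): 0 [-], cum=0
Total visits = 0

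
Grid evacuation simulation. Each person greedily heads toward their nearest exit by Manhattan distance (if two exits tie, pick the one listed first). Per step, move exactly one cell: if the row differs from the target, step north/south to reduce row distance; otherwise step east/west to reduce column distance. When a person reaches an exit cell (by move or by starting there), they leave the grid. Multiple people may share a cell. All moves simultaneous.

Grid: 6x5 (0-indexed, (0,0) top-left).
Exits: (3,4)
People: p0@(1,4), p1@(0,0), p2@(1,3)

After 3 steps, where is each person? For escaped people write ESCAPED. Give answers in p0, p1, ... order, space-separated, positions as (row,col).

Step 1: p0:(1,4)->(2,4) | p1:(0,0)->(1,0) | p2:(1,3)->(2,3)
Step 2: p0:(2,4)->(3,4)->EXIT | p1:(1,0)->(2,0) | p2:(2,3)->(3,3)
Step 3: p0:escaped | p1:(2,0)->(3,0) | p2:(3,3)->(3,4)->EXIT

ESCAPED (3,0) ESCAPED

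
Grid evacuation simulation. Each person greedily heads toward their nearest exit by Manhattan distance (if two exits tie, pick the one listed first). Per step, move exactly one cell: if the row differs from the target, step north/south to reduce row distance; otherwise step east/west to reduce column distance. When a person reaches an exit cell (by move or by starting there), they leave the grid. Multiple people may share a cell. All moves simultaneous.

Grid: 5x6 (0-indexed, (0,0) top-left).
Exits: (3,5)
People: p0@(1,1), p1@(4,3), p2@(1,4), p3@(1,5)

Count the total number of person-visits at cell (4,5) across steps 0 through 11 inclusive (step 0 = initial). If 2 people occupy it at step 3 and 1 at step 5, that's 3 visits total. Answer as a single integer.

Step 0: p0@(1,1) p1@(4,3) p2@(1,4) p3@(1,5) -> at (4,5): 0 [-], cum=0
Step 1: p0@(2,1) p1@(3,3) p2@(2,4) p3@(2,5) -> at (4,5): 0 [-], cum=0
Step 2: p0@(3,1) p1@(3,4) p2@(3,4) p3@ESC -> at (4,5): 0 [-], cum=0
Step 3: p0@(3,2) p1@ESC p2@ESC p3@ESC -> at (4,5): 0 [-], cum=0
Step 4: p0@(3,3) p1@ESC p2@ESC p3@ESC -> at (4,5): 0 [-], cum=0
Step 5: p0@(3,4) p1@ESC p2@ESC p3@ESC -> at (4,5): 0 [-], cum=0
Step 6: p0@ESC p1@ESC p2@ESC p3@ESC -> at (4,5): 0 [-], cum=0
Total visits = 0

Answer: 0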